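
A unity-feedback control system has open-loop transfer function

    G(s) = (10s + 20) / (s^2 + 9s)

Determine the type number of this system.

Factor s from the denominator: s^2 + 9s = s·(s + 9).
There is 1 pole at the origin, so the system is Type 1.

Type 1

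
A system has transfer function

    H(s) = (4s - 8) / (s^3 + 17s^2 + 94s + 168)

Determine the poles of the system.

s = -6, -7, -4

The poles are the roots of the denominator s^3 + 17s^2 + 94s + 168 = 0.
Trying s = -6: the polynomial evaluates to 0, so (s + 6) is a factor.
Dividing out leaves s^2 + 11s + 28 = 0.
Factoring the quadratic: (s + 7)(s + 4) = 0.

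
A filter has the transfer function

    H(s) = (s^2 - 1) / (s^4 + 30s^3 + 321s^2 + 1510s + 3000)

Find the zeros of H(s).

Set the numerator to zero: s^2 - 1 = 0.
Factoring: (s + 1)(s - 1) = 0.

s = -1, 1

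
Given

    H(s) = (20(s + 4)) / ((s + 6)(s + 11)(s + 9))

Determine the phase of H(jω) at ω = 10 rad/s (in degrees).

At s = j10: numerator = 80 + j200, denominator = -2006 + j1190.
∠H = ∠num − ∠den = 68.199° − (149.32°) = -81.12°.

∠H(j10) ≈ -81.12°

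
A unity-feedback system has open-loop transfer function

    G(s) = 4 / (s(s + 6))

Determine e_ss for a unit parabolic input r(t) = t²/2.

e_ss = ∞

G(s) has one pole at the origin.
This is a Type 1 system; Ka = lim_{s→0} s^2·G(s) = 0, so the steady-state error for a parabola input is infinite.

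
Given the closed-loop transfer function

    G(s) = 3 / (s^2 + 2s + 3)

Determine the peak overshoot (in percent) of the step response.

Comparing s^2 + 2s + 3 to s^2 + 2ζωₙs + ωₙ²: ωₙ = √3 ≈ 1.732 rad/s and ζ = 2/(2·√3) ≈ 0.5774.
%OS = 100·exp(−πζ/√(1−ζ²)) = 100·exp(−π·0.5774/√(1−0.5774²)) ≈ 10.8%.

%OS ≈ 10.8%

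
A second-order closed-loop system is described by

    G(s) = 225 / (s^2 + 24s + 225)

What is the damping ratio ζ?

ζ = 0.8

Compare the denominator to the standard form s^2 + 2ζωₙs + ωₙ².
ωₙ² = 225, so ωₙ = 15 rad/s.
2ζωₙ = 24, so ζ = 24/(2·15) = 0.8.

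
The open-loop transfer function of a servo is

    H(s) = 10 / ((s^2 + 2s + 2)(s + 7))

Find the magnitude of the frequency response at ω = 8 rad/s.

Substitute s = j8: numerator = 10, denominator = -562 - j384.
|H(j8)| = |10| / |-562 - j384| = 10 / 680.66 ≈ 0.01469.

|H(j8)| ≈ 0.01469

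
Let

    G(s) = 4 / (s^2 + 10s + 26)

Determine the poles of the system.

s = -5 ± j

The poles are the roots of the denominator s^2 + 10s + 26 = 0.
Using the quadratic formula: s = (-10 ± √(-4))/2 = -5 ± 1j.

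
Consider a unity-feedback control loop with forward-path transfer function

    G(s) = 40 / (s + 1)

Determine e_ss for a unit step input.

G(s) has no poles at the origin.
This is a Type 0 system. Kp = lim_{s→0} G(s) = 40/1.
e_ss = 1/(1 + Kp) = 1/(1 + 40) = 1/41 ≈ 0.02439.

e_ss = 0.02439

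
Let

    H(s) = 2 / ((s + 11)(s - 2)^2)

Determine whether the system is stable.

The poles can be read from the denominator factors: s = -11, 2, 2.
Since the pole(s) at s = 2, 2 lie in the right half-plane, the system is unstable.

unstable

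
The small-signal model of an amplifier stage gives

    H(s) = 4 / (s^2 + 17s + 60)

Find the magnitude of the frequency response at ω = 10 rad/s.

|H(j10)| ≈ 0.02290

Substitute s = j10: numerator = 4, denominator = -40 + j170.
|H(j10)| = |4| / |-40 + j170| = 4 / 174.64 ≈ 0.02290.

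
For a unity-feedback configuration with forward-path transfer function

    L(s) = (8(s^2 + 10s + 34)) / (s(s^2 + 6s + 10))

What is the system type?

The denominator has 1 factor of s at the origin (free integrator), so this is a Type 1 system.

Type 1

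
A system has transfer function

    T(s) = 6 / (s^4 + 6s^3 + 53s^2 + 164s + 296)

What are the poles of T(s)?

The poles are the roots of the denominator s^4 + 6s^3 + 53s^2 + 164s + 296 = 0.
No real roots exist; factor into two real quadratics: (s^2 + 4s + 8)(s^2 + 2s + 37) = 0.
Each quadratic gives a conjugate pair via the quadratic formula.

s = -2 + 2j, -2 - 2j, -1 + 6j, -1 - 6j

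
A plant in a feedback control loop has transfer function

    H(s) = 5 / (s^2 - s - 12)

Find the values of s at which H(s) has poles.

The poles are the roots of the denominator s^2 - s - 12 = 0.
Factoring: (s + 3)(s - 4) = 0, so s = -3 and s = 4.

s = -3, 4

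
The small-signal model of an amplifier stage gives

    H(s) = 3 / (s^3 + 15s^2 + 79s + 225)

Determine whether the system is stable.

The denominator s^3 + 15s^2 + 79s + 225 factors as (s^2 + 6s + 25)(s + 9), giving poles at s = -3 + 4j, -3 - 4j, -9.
Since all poles lie strictly in the left half-plane, the system is stable.

stable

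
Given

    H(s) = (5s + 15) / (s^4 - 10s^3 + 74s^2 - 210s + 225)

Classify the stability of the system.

The denominator s^4 - 10s^3 + 74s^2 - 210s + 225 factors as (s^2 - 4s + 5)(s^2 - 6s + 45), giving poles at s = 2 + j, 2 - j, 3 + 6j, 3 - 6j.
Since the pole(s) at s = 2 ± j, 3 ± 6j lie in the right half-plane, the system is unstable.

unstable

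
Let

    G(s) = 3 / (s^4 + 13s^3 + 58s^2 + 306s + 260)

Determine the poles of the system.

s = -1 + 5j, -1 - 5j, -1, -10

The poles are the roots of the denominator s^4 + 13s^3 + 58s^2 + 306s + 260 = 0.
Trying s = -1: the polynomial evaluates to 0, so (s + 1) is a factor.
Dividing out leaves s^3 + 12s^2 + 46s + 260 = 0.
This factors further as (s^2 + 2s + 26)(s + 10) = 0.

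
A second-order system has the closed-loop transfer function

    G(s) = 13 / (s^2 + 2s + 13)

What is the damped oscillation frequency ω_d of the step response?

Comparing s^2 + 2s + 13 to s^2 + 2ζωₙs + ωₙ²: ωₙ = √13 ≈ 3.606 rad/s and ζ = 2/(2·√13) ≈ 0.2774.
ζωₙ = 2/2 = 1, so ω_d = ωₙ√(1−ζ²) = √(ωₙ² − (ζωₙ)²) = √(13 − 1²) = √12 ≈ 3.464 rad/s.

ω_d ≈ 3.464 rad/s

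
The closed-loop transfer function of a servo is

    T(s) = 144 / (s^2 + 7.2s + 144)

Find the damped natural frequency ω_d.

Comparing s^2 + 7.2s + 144 to s^2 + 2ζωₙs + ωₙ²: ωₙ = 12 rad/s and ζ = 7.2/(2·12) = 0.3.
ζωₙ = 7.2/2 = 3.6, so ω_d = ωₙ√(1−ζ²) = √(ωₙ² − (ζωₙ)²) = √(144 − 3.6²) = √131.04 ≈ 11.45 rad/s.

ω_d ≈ 11.45 rad/s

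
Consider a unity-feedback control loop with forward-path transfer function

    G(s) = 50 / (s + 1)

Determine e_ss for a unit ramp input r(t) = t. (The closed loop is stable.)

G(s) has no poles at the origin.
This is a Type 0 system; Kv = lim_{s→0} s·G(s) = 0, so the steady-state error for a ramp input is infinite.

e_ss = ∞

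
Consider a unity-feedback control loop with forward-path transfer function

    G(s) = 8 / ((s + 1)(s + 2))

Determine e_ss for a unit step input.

e_ss = 0.2000

G(s) has no poles at the origin.
This is a Type 0 system. Kp = lim_{s→0} G(s) = 8/2 = 4.
e_ss = 1/(1 + Kp) = 1/(1 + 4) = 1/5 ≈ 0.2000.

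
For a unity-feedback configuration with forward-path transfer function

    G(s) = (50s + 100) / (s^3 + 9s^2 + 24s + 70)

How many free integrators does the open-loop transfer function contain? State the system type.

Type 0

The denominator has no factor of s at the origin — no free integrator — so this is a Type 0 system.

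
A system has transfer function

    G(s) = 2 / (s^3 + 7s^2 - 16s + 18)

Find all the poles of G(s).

s = 1 ± j, -9

The poles are the roots of the denominator s^3 + 7s^2 - 16s + 18 = 0.
Trying s = -9: the polynomial evaluates to 0, so (s + 9) is a factor.
Dividing out leaves s^2 - 2s + 2 = 0.
The quadratic formula then gives s = 1 ± 1j.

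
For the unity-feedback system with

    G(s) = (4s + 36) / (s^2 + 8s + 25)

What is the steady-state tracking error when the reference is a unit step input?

e_ss = 0.4098

G(s) has no poles at the origin.
This is a Type 0 system. Kp = lim_{s→0} G(s) = 36/25.
e_ss = 1/(1 + Kp) = 1/(1 + 36/25) = 25/61 ≈ 0.4098.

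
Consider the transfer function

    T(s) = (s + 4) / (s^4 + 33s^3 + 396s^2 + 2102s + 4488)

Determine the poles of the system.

s = -5 + 3j, -5 - 3j, -12, -11

The poles are the roots of the denominator s^4 + 33s^3 + 396s^2 + 2102s + 4488 = 0.
Trying s = -12: the polynomial evaluates to 0, so (s + 12) is a factor.
Dividing out leaves s^3 + 21s^2 + 144s + 374 = 0.
This factors further as (s^2 + 10s + 34)(s + 11) = 0.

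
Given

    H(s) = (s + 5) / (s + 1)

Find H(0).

H(0) = 5

Set s = 0: H(0) = (5) / (1) = 5.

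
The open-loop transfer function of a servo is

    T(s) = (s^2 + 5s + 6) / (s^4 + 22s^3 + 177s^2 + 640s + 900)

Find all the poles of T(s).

s = -5, -4 ± 2j, -9

The poles are the roots of the denominator s^4 + 22s^3 + 177s^2 + 640s + 900 = 0.
Trying s = -5: the polynomial evaluates to 0, so (s + 5) is a factor.
Dividing out leaves s^3 + 17s^2 + 92s + 180 = 0.
This factors further as (s^2 + 8s + 20)(s + 9) = 0.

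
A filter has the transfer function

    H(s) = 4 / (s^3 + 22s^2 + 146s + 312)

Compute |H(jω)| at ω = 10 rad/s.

|H(j10)| ≈ 0.002058

Substitute s = j10: numerator = 4, denominator = -1888 + j460.
|H(j10)| = |4| / |-1888 + j460| = 4 / 1943.2 ≈ 0.002058.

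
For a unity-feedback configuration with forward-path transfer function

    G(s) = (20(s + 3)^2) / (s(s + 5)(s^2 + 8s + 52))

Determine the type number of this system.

Type 1

The denominator has 1 factor of s at the origin (free integrator), so this is a Type 1 system.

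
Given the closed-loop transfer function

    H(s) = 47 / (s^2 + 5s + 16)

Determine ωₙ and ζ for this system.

ωₙ = 4 rad/s, ζ = 0.625

Compare the denominator to the standard form s^2 + 2ζωₙs + ωₙ².
ωₙ² = 16, so ωₙ = 4 rad/s.
2ζωₙ = 5, so ζ = 5/(2·4) = 0.625.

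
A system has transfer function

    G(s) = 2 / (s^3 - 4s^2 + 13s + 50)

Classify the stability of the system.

unstable

The denominator s^3 - 4s^2 + 13s + 50 factors as (s + 2)(s^2 - 6s + 25), giving poles at s = -2, 3 + 4j, 3 - 4j.
Since the pole(s) at s = 3 + 4j, 3 - 4j lie in the right half-plane, the system is unstable.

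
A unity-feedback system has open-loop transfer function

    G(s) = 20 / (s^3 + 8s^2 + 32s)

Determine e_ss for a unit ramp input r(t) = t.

G(s) has one pole at the origin.
This is a Type 1 system. Kv = lim_{s→0} s·G(s) = 20/32 = 5/8.
e_ss = 1/Kv = 1/(5/8) = 8/5 ≈ 1.600.

e_ss = 1.600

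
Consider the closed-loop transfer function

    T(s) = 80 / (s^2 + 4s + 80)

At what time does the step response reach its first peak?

t_p ≈ 0.3604 s

Comparing s^2 + 4s + 80 to s^2 + 2ζωₙs + ωₙ²: ωₙ = √80 ≈ 8.944 rad/s and ζ = 4/(2·√80) ≈ 0.2236.
ζωₙ = 4/2 = 2, so ω_d = ωₙ√(1−ζ²) = √(ωₙ² − (ζωₙ)²) = √(80 − 2²) = √76 ≈ 8.718 rad/s.
t_p = π/ω_d = π/8.718 ≈ 0.3604 s.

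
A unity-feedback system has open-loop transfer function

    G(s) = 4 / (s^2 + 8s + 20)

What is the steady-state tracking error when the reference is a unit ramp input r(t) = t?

e_ss = ∞

G(s) has no poles at the origin.
This is a Type 0 system; Kv = lim_{s→0} s·G(s) = 0, so the steady-state error for a ramp input is infinite.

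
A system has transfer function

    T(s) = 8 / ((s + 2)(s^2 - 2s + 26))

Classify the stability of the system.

unstable

The poles can be read from the denominator factors: s = -2, 1 + 5j, 1 - 5j.
Since the pole(s) at s = 1 + 5j, 1 - 5j lie in the right half-plane, the system is unstable.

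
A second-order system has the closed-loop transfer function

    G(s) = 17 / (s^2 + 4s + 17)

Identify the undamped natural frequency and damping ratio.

ωₙ ≈ 4.123 rad/s, ζ ≈ 0.4851

Compare the denominator to the standard form s^2 + 2ζωₙs + ωₙ².
ωₙ² = 17, so ωₙ = √17 ≈ 4.123 rad/s.
2ζωₙ = 4, so ζ = 4/(2·√17) ≈ 0.4851.
With ζ = 0.4851 the response is underdamped.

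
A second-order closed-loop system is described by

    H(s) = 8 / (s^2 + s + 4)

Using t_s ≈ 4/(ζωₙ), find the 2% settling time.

Comparing s^2 + s + 4 to s^2 + 2ζωₙs + ωₙ²: ωₙ = 2 rad/s and ζ = 1/(2·2) = 0.25.
ζωₙ = 1/2 = 0.5, so t_s ≈ 4/(ζωₙ) = 4/0.5 = 8 s.

t_s ≈ 8 s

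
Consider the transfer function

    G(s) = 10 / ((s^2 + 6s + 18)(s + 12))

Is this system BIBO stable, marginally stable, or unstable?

stable

The poles can be read from the denominator factors: s = -3 + 3j, -3 - 3j, -12.
Since all poles lie strictly in the left half-plane, the system is stable.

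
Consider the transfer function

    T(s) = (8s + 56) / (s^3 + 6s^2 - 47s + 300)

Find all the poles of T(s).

s = 3 + 4j, 3 - 4j, -12

The poles are the roots of the denominator s^3 + 6s^2 - 47s + 300 = 0.
Trying s = -12: the polynomial evaluates to 0, so (s + 12) is a factor.
Dividing out leaves s^2 - 6s + 25 = 0.
The quadratic formula then gives s = 3 ± 4j.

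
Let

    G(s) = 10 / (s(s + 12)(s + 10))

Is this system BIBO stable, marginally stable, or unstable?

marginally stable

The poles can be read from the denominator factors: s = 0, -12, -10.
Since the simple pole(s) at s = 0 lie on the jω-axis with none in the right half-plane, the system is marginally stable.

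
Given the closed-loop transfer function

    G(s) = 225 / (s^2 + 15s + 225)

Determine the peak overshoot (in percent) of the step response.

%OS ≈ 16.3%

Comparing s^2 + 15s + 225 to s^2 + 2ζωₙs + ωₙ²: ωₙ = 15 rad/s and ζ = 15/(2·15) = 0.5.
%OS = 100·exp(−πζ/√(1−ζ²)) = 100·exp(−π·0.5/√(1−0.5²)) ≈ 16.3%.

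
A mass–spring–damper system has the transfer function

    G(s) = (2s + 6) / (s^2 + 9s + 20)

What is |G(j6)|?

|G(j6)| ≈ 0.2382

Substitute s = j6: numerator = 6 + j12, denominator = -16 + j54.
|G(j6)| = |6 + j12| / |-16 + j54| = 13.416 / 56.321 ≈ 0.2382.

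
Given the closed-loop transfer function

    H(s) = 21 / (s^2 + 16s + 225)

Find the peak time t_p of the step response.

t_p ≈ 0.2476 s

Comparing s^2 + 16s + 225 to s^2 + 2ζωₙs + ωₙ²: ωₙ = 15 rad/s and ζ = 16/(2·15) ≈ 0.5333.
ζωₙ = 16/2 = 8, so ω_d = ωₙ√(1−ζ²) = √(ωₙ² − (ζωₙ)²) = √(225 − 8²) = √161 ≈ 12.69 rad/s.
t_p = π/ω_d = π/12.69 ≈ 0.2476 s.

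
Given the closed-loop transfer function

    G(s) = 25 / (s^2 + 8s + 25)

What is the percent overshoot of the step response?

%OS ≈ 1.52%

Comparing s^2 + 8s + 25 to s^2 + 2ζωₙs + ωₙ²: ωₙ = 5 rad/s and ζ = 8/(2·5) = 0.8.
%OS = 100·exp(−πζ/√(1−ζ²)) = 100·exp(−π·0.8/√(1−0.8²)) ≈ 1.52%.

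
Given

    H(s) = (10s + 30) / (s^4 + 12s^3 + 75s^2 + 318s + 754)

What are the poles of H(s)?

s = -5 ± 2j, -1 ± 5j

The poles are the roots of the denominator s^4 + 12s^3 + 75s^2 + 318s + 754 = 0.
No real roots exist; factor into two real quadratics: (s^2 + 10s + 29)(s^2 + 2s + 26) = 0.
Each quadratic gives a conjugate pair via the quadratic formula.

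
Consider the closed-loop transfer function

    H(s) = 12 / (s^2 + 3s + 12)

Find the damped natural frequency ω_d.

ω_d ≈ 3.122 rad/s

Comparing s^2 + 3s + 12 to s^2 + 2ζωₙs + ωₙ²: ωₙ = √12 ≈ 3.464 rad/s and ζ = 3/(2·√12) ≈ 0.4330.
ζωₙ = 3/2 = 1.5, so ω_d = ωₙ√(1−ζ²) = √(ωₙ² − (ζωₙ)²) = √(12 − 1.5²) = √9.75 ≈ 3.122 rad/s.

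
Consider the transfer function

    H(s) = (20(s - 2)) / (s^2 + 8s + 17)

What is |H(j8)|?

Substitute s = j8: numerator = -40 + j160, denominator = -47 + j64.
|H(j8)| = |-40 + j160| / |-47 + j64| = 164.92 / 79.404 ≈ 2.077.

|H(j8)| ≈ 2.077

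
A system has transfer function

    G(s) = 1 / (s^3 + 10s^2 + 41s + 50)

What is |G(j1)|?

Substitute s = j1: numerator = 1, denominator = 40 + j40.
|G(j1)| = |1| / |40 + j40| = 1 / 56.569 ≈ 0.01768.

|G(j1)| ≈ 0.01768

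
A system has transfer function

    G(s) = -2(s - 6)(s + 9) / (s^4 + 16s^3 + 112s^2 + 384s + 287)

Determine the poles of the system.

s = -4 ± 5j, -7, -1

The poles are the roots of the denominator s^4 + 16s^3 + 112s^2 + 384s + 287 = 0.
Trying s = -7: the polynomial evaluates to 0, so (s + 7) is a factor.
Dividing out leaves s^3 + 9s^2 + 49s + 41 = 0.
This factors further as (s^2 + 8s + 41)(s + 1) = 0.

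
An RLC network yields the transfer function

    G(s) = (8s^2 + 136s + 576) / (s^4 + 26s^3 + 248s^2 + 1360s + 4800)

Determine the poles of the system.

The poles are the roots of the denominator s^4 + 26s^3 + 248s^2 + 1360s + 4800 = 0.
Trying s = -12: the polynomial evaluates to 0, so (s + 12) is a factor.
Dividing out leaves s^3 + 14s^2 + 80s + 400 = 0.
This factors further as (s^2 + 4s + 40)(s + 10) = 0.

s = -2 + 6j, -2 - 6j, -12, -10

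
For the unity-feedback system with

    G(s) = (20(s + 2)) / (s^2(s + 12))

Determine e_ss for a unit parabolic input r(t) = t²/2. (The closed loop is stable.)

G(s) has 2 poles at the origin.
This is a Type 2 system. Ka = lim_{s→0} s^2·G(s) = 40/12 = 10/3.
e_ss = 1/Ka = 1/(10/3) = 3/10 ≈ 0.3000.

e_ss = 0.3000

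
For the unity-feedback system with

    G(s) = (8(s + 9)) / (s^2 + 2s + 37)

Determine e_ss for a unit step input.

e_ss = 0.3394

G(s) has no poles at the origin.
This is a Type 0 system. Kp = lim_{s→0} G(s) = 72/37.
e_ss = 1/(1 + Kp) = 1/(1 + 72/37) = 37/109 ≈ 0.3394.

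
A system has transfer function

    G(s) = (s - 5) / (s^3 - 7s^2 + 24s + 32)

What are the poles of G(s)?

The poles are the roots of the denominator s^3 - 7s^2 + 24s + 32 = 0.
Trying s = -1: the polynomial evaluates to 0, so (s + 1) is a factor.
Dividing out leaves s^2 - 8s + 32 = 0.
The quadratic formula then gives s = 4 ± 4j.

s = 4 + 4j, 4 - 4j, -1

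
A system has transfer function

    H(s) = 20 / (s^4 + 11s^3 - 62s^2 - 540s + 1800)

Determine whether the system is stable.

unstable

The denominator s^4 + 11s^3 - 62s^2 - 540s + 1800 factors as (s + 10)^2(s - 6)(s - 3), giving poles at s = -10, 6, -10, 3.
Since the pole(s) at s = 6, 3 lie in the right half-plane, the system is unstable.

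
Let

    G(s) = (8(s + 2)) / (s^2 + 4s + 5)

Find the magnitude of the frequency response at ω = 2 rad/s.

|G(j2)| ≈ 2.807

Substitute s = j2: numerator = 16 + j16, denominator = 1 + j8.
|G(j2)| = |16 + j16| / |1 + j8| = 22.627 / 8.0623 ≈ 2.807.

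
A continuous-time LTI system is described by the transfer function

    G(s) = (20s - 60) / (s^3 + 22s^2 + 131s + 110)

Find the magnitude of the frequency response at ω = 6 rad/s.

|G(j6)| ≈ 0.1509

Substitute s = j6: numerator = -60 + j120, denominator = -682 + j570.
|G(j6)| = |-60 + j120| / |-682 + j570| = 134.16 / 888.83 ≈ 0.1509.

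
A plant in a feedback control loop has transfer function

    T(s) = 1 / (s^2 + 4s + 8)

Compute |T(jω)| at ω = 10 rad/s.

Substitute s = j10: numerator = 1, denominator = -92 + j40.
|T(j10)| = |1| / |-92 + j40| = 1 / 100.32 ≈ 0.009968.

|T(j10)| ≈ 0.009968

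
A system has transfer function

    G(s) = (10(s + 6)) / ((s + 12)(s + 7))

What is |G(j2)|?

|G(j2)| ≈ 0.7141

Substitute s = j2: numerator = 60 + j20, denominator = 80 + j38.
|G(j2)| = |60 + j20| / |80 + j38| = 63.246 / 88.566 ≈ 0.7141.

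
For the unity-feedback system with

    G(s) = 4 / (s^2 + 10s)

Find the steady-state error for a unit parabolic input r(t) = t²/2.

e_ss = ∞

G(s) has one pole at the origin.
This is a Type 1 system; Ka = lim_{s→0} s^2·G(s) = 0, so the steady-state error for a parabola input is infinite.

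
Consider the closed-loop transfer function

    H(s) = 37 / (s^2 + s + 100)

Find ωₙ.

Compare the denominator to the standard form s^2 + 2ζωₙs + ωₙ².
ωₙ² = 100, so ωₙ = 10 rad/s.

ωₙ = 10 rad/s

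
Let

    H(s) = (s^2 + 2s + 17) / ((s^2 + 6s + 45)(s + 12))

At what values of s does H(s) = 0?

Set the numerator to zero: s^2 + 2s + 17 = 0.
Factoring: (s^2 + 2s + 17) = 0.

s = -1 + 4j, -1 - 4j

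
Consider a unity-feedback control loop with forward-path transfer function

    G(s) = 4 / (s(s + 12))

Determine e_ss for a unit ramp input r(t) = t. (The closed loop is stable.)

e_ss = 3

G(s) has one pole at the origin.
This is a Type 1 system. Kv = lim_{s→0} s·G(s) = 4/12 = 1/3.
e_ss = 1/Kv = 1/(1/3) = 3.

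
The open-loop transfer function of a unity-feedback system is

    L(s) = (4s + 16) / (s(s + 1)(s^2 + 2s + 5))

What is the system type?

Type 1

The denominator has 1 factor of s at the origin (free integrator), so this is a Type 1 system.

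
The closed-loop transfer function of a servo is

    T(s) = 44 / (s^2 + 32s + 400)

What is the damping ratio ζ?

ζ = 0.8

Compare the denominator to the standard form s^2 + 2ζωₙs + ωₙ².
ωₙ² = 400, so ωₙ = 20 rad/s.
2ζωₙ = 32, so ζ = 32/(2·20) = 0.8.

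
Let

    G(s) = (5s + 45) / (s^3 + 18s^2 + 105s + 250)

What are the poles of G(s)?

s = -4 ± 3j, -10

The poles are the roots of the denominator s^3 + 18s^2 + 105s + 250 = 0.
Trying s = -10: the polynomial evaluates to 0, so (s + 10) is a factor.
Dividing out leaves s^2 + 8s + 25 = 0.
The quadratic formula then gives s = -4 ± 3j.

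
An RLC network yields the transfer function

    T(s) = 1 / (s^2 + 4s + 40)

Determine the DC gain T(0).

Set s = 0: T(0) = (1) / (40) = 1/40.

T(0) = 1/40 ≈ 0.02500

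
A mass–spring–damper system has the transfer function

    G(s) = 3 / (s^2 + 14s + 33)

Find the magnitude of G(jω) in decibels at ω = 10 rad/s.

|G(j10)|_dB ≈ -34.3 dB

Substitute s = j10: numerator = 3, denominator = -67 + j140.
|G(j10)| = |3| / |-67 + j140| = 3 / 155.21 ≈ 0.01933.
In decibels: 20·log₁₀(0.01933) ≈ -34.3 dB.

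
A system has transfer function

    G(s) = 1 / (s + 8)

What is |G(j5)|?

|G(j5)| ≈ 0.1060

Substitute s = j5: numerator = 1, denominator = 8 + j5.
|G(j5)| = |1| / |8 + j5| = 1 / 9.4340 ≈ 0.1060.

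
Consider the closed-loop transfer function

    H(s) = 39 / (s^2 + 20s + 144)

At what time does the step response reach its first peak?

Comparing s^2 + 20s + 144 to s^2 + 2ζωₙs + ωₙ²: ωₙ = 12 rad/s and ζ = 20/(2·12) ≈ 0.8333.
ζωₙ = 20/2 = 10, so ω_d = ωₙ√(1−ζ²) = √(ωₙ² − (ζωₙ)²) = √(144 − 10²) = √44 ≈ 6.633 rad/s.
t_p = π/ω_d = π/6.633 ≈ 0.4736 s.

t_p ≈ 0.4736 s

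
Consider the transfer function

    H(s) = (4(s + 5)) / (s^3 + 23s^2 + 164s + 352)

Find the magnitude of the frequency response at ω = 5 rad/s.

Substitute s = j5: numerator = 20 + j20, denominator = -223 + j695.
|H(j5)| = |20 + j20| / |-223 + j695| = 28.284 / 729.90 ≈ 0.03875.

|H(j5)| ≈ 0.03875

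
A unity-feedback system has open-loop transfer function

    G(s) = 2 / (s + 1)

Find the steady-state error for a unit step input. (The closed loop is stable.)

G(s) has no poles at the origin.
This is a Type 0 system. Kp = lim_{s→0} G(s) = 2/1.
e_ss = 1/(1 + Kp) = 1/(1 + 2) = 1/3 ≈ 0.3333.

e_ss = 0.3333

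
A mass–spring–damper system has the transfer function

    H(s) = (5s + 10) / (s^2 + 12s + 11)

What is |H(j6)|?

Substitute s = j6: numerator = 10 + j30, denominator = -25 + j72.
|H(j6)| = |10 + j30| / |-25 + j72| = 31.623 / 76.217 ≈ 0.4149.

|H(j6)| ≈ 0.4149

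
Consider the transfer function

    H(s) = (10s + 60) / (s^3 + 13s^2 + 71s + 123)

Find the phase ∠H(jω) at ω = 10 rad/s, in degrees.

∠H(j10) ≈ -134.8°

At s = j10: numerator = 60 + j100, denominator = -1177 - j290.
∠H = ∠num − ∠den = 59.036° − (-166.16°) = 225.2°, which wraps to -134.8°.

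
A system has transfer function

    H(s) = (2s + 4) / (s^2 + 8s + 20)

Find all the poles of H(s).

The poles are the roots of the denominator s^2 + 8s + 20 = 0.
Using the quadratic formula: s = (-8 ± √(-16))/2 = -4 ± 2j.

s = -4 ± 2j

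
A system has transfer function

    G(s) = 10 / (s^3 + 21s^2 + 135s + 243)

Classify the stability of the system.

stable

The denominator s^3 + 21s^2 + 135s + 243 factors as (s + 9)^2(s + 3), giving poles at s = -9, -9, -3.
Since all poles lie strictly in the left half-plane, the system is stable.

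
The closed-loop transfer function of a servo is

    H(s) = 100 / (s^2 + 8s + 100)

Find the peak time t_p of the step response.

Comparing s^2 + 8s + 100 to s^2 + 2ζωₙs + ωₙ²: ωₙ = 10 rad/s and ζ = 8/(2·10) = 0.4.
ζωₙ = 8/2 = 4, so ω_d = ωₙ√(1−ζ²) = √(ωₙ² − (ζωₙ)²) = √(100 − 4²) = √84 ≈ 9.165 rad/s.
t_p = π/ω_d = π/9.165 ≈ 0.3428 s.

t_p ≈ 0.3428 s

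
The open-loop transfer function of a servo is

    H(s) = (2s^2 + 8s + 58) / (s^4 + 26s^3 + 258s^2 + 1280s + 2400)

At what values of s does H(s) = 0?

Set the numerator to zero: 2s^2 + 8s + 58 = 0, i.e. 2·(s^2 + 4s + 29) = 0.
Factoring: (s^2 + 4s + 29) = 0.

s = -2 ± 5j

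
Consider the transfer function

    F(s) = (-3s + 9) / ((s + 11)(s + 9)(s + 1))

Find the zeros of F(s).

Set the numerator to zero: -3s + 9 = 0, i.e. -3·(s - 3) = 0.
So s = 3.

s = 3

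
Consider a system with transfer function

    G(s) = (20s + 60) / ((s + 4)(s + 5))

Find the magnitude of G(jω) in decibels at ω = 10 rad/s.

|G(j10)|_dB ≈ 4.78 dB

Substitute s = j10: numerator = 60 + j200, denominator = -80 + j90.
|G(j10)| = |60 + j200| / |-80 + j90| = 208.81 / 120.42 ≈ 1.734.
In decibels: 20·log₁₀(1.734) ≈ 4.78 dB.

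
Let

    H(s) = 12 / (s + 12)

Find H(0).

Set s = 0: H(0) = (12) / (12) = 1.

H(0) = 1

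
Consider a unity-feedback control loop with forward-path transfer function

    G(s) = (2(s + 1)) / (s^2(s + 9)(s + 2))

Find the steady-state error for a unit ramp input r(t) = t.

G(s) has 2 poles at the origin.
This is a Type 2 system; for a ramp input the steady-state error is zero.

e_ss = 0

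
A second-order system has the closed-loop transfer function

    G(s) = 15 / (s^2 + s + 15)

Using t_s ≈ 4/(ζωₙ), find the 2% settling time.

t_s ≈ 8 s

Comparing s^2 + s + 15 to s^2 + 2ζωₙs + ωₙ²: ωₙ = √15 ≈ 3.873 rad/s and ζ = 1/(2·√15) ≈ 0.1291.
ζωₙ = 1/2 = 0.5, so t_s ≈ 4/(ζωₙ) = 4/0.5 = 8 s.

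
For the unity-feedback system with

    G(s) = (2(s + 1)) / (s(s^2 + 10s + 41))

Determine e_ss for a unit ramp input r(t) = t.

G(s) has one pole at the origin.
This is a Type 1 system. Kv = lim_{s→0} s·G(s) = 2/41.
e_ss = 1/Kv = 1/(2/41) = 41/2 ≈ 20.50.

e_ss = 20.50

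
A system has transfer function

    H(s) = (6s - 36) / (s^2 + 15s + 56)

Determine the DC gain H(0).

Set s = 0: H(0) = (-36) / (56) = -9/14.

H(0) = -9/14 ≈ -0.6429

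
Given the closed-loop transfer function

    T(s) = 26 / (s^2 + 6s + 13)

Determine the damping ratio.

Compare the denominator to the standard form s^2 + 2ζωₙs + ωₙ².
ωₙ² = 13, so ωₙ = √13 ≈ 3.606 rad/s.
2ζωₙ = 6, so ζ = 6/(2·√13) ≈ 0.8321.
With ζ = 0.8321 the response is underdamped.

ζ ≈ 0.8321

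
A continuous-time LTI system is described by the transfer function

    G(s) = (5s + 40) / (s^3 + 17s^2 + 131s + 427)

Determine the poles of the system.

The poles are the roots of the denominator s^3 + 17s^2 + 131s + 427 = 0.
Trying s = -7: the polynomial evaluates to 0, so (s + 7) is a factor.
Dividing out leaves s^2 + 10s + 61 = 0.
The quadratic formula then gives s = -5 ± 6j.

s = -5 + 6j, -5 - 6j, -7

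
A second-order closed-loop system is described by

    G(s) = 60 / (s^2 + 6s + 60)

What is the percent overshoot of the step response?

%OS ≈ 26.7%

Comparing s^2 + 6s + 60 to s^2 + 2ζωₙs + ωₙ²: ωₙ = √60 ≈ 7.746 rad/s and ζ = 6/(2·√60) ≈ 0.3873.
%OS = 100·exp(−πζ/√(1−ζ²)) = 100·exp(−π·0.3873/√(1−0.3873²)) ≈ 26.7%.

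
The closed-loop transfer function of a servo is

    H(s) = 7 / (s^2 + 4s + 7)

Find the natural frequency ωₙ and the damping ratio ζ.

ωₙ ≈ 2.646 rad/s, ζ ≈ 0.7559

Compare the denominator to the standard form s^2 + 2ζωₙs + ωₙ².
ωₙ² = 7, so ωₙ = √7 ≈ 2.646 rad/s.
2ζωₙ = 4, so ζ = 4/(2·√7) ≈ 0.7559.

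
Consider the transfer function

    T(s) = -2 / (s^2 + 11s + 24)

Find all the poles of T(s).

The poles are the roots of the denominator s^2 + 11s + 24 = 0.
Factoring: (s + 3)(s + 8) = 0, so s = -3 and s = -8.

s = -3, -8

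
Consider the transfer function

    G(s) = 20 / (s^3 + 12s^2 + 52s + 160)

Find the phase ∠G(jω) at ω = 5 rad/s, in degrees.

At s = j5: numerator = 20, denominator = -140 + j135.
∠G = ∠num − ∠den = 0° − (136.04°) = -136.0°.

∠G(j5) ≈ -136.0°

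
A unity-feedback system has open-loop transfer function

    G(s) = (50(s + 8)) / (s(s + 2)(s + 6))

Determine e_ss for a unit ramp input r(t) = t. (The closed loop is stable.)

e_ss = 0.03000

G(s) has one pole at the origin.
This is a Type 1 system. Kv = lim_{s→0} s·G(s) = 400/12 = 100/3.
e_ss = 1/Kv = 1/(100/3) = 3/100 ≈ 0.03000.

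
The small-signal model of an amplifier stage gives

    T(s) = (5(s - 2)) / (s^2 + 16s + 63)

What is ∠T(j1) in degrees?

At s = j1: numerator = -10 + j5, denominator = 62 + j16.
∠T = ∠num − ∠den = 153.43° − (14.470°) = 139.0°.

∠T(j1) ≈ 139.0°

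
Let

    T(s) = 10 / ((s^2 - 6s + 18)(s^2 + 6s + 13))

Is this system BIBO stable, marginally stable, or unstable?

unstable

The poles can be read from the denominator factors: s = 3 + 3j, 3 - 3j, -3 + 2j, -3 - 2j.
Since the pole(s) at s = 3 + 3j, 3 - 3j lie in the right half-plane, the system is unstable.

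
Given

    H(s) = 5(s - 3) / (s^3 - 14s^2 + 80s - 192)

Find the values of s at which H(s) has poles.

The poles are the roots of the denominator s^3 - 14s^2 + 80s - 192 = 0.
Trying s = 6: the polynomial evaluates to 0, so (s - 6) is a factor.
Dividing out leaves s^2 - 8s + 32 = 0.
The quadratic formula then gives s = 4 ± 4j.

s = 4 + 4j, 4 - 4j, 6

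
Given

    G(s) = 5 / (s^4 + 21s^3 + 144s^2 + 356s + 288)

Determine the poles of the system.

The poles are the roots of the denominator s^4 + 21s^3 + 144s^2 + 356s + 288 = 0.
Trying s = -2: the polynomial evaluates to 0, so (s + 2) is a factor.
Dividing out leaves s^3 + 19s^2 + 106s + 144 = 0.
This factors further as (s + 2)(s + 8)(s + 9) = 0.

s = -2, -2, -8, -9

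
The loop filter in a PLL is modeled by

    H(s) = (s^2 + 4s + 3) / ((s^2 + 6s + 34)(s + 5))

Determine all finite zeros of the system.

Set the numerator to zero: s^2 + 4s + 3 = 0.
Factoring: (s + 1)(s + 3) = 0.

s = -1, -3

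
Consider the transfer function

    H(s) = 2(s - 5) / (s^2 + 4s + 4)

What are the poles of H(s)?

The poles are the roots of the denominator s^2 + 4s + 4 = 0.
Factoring: (s + 2)^2 = 0, so s = -2 and s = -2.

s = -2, -2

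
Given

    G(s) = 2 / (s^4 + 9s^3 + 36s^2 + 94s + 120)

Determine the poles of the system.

s = -4, -1 ± 3j, -3

The poles are the roots of the denominator s^4 + 9s^3 + 36s^2 + 94s + 120 = 0.
Trying s = -4: the polynomial evaluates to 0, so (s + 4) is a factor.
Dividing out leaves s^3 + 5s^2 + 16s + 30 = 0.
This factors further as (s^2 + 2s + 10)(s + 3) = 0.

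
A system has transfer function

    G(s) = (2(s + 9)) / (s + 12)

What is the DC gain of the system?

G(0) = 3/2 ≈ 1.500

Set s = 0: G(0) = (18) / (12) = 3/2.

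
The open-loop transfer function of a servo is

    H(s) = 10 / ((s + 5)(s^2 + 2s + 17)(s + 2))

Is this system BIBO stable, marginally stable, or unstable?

stable

The poles can be read from the denominator factors: s = -5, -1 + 4j, -1 - 4j, -2.
Since all poles lie strictly in the left half-plane, the system is stable.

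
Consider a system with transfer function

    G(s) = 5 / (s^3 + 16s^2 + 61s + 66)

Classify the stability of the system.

stable

The denominator s^3 + 16s^2 + 61s + 66 factors as (s + 11)(s + 3)(s + 2), giving poles at s = -11, -3, -2.
Since all poles lie strictly in the left half-plane, the system is stable.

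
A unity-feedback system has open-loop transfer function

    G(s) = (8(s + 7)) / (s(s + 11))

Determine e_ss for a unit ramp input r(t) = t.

e_ss = 0.1964

G(s) has one pole at the origin.
This is a Type 1 system. Kv = lim_{s→0} s·G(s) = 56/11.
e_ss = 1/Kv = 1/(56/11) = 11/56 ≈ 0.1964.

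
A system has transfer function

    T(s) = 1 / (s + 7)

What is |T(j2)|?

Substitute s = j2: numerator = 1, denominator = 7 + j2.
|T(j2)| = |1| / |7 + j2| = 1 / 7.2801 ≈ 0.1374.

|T(j2)| ≈ 0.1374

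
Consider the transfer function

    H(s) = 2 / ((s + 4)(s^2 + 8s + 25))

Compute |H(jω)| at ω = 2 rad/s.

|H(j2)| ≈ 0.01694

Substitute s = j2: numerator = 2, denominator = 52 + j106.
|H(j2)| = |2| / |52 + j106| = 2 / 118.07 ≈ 0.01694.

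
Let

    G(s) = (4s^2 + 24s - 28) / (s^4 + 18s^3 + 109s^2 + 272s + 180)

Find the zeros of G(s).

Set the numerator to zero: 4s^2 + 24s - 28 = 0, i.e. 4·(s^2 + 6s - 7) = 0.
Factoring: (s + 7)(s - 1) = 0.

s = -7, 1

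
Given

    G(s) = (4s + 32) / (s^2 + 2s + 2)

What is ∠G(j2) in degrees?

At s = j2: numerator = 32 + j8, denominator = -2 + j4.
∠G = ∠num − ∠den = 14.036° − (116.57°) = -102.5°.

∠G(j2) ≈ -102.5°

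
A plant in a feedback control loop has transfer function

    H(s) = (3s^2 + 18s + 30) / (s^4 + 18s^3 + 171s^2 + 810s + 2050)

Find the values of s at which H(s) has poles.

The poles are the roots of the denominator s^4 + 18s^3 + 171s^2 + 810s + 2050 = 0.
No real roots exist; factor into two real quadratics: (s^2 + 8s + 41)(s^2 + 10s + 50) = 0.
Each quadratic gives a conjugate pair via the quadratic formula.

s = -4 ± 5j, -5 ± 5j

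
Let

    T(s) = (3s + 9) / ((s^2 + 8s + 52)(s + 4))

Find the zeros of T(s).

Set the numerator to zero: 3s + 9 = 0, i.e. 3·(s + 3) = 0.
So s = -3.

s = -3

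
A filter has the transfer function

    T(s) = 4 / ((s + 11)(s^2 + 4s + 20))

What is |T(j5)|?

Substitute s = j5: numerator = 4, denominator = -155 + j195.
|T(j5)| = |4| / |-155 + j195| = 4 / 249.10 ≈ 0.01606.

|T(j5)| ≈ 0.01606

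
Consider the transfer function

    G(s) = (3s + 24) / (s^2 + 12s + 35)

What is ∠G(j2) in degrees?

∠G(j2) ≈ -23.71°

At s = j2: numerator = 24 + j6, denominator = 31 + j24.
∠G = ∠num − ∠den = 14.036° − (37.747°) = -23.71°.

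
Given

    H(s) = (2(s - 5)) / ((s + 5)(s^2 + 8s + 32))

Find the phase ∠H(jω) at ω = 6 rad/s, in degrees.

∠H(j6) ≈ -15.15°

At s = j6: numerator = -10 + j12, denominator = -308 + j216.
∠H = ∠num − ∠den = 129.81° − (144.96°) = -15.15°.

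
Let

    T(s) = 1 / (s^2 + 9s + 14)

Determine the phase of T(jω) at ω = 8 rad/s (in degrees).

∠T(j8) ≈ -124.8°

At s = j8: numerator = 1, denominator = -50 + j72.
∠T = ∠num − ∠den = 0° − (124.78°) = -124.8°.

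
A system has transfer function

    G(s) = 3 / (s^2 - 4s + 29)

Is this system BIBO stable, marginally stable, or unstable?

unstable

The poles can be read from the denominator factors: s = 2 ± 5j.
Since the pole(s) at s = 2 + 5j, 2 - 5j lie in the right half-plane, the system is unstable.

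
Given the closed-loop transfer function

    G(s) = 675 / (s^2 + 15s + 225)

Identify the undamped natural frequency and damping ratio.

ωₙ = 15 rad/s, ζ = 0.5

Compare the denominator to the standard form s^2 + 2ζωₙs + ωₙ².
ωₙ² = 225, so ωₙ = 15 rad/s.
2ζωₙ = 15, so ζ = 15/(2·15) = 0.5.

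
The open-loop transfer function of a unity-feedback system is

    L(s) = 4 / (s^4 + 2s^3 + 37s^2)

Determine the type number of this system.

Type 2

Factor s from the denominator: s^4 + 2s^3 + 37s^2 = s^2·(s^2 + 2s + 37).
There are 2 poles at the origin, so the system is Type 2.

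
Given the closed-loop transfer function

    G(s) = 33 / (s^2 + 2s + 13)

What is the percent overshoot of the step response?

Comparing s^2 + 2s + 13 to s^2 + 2ζωₙs + ωₙ²: ωₙ = √13 ≈ 3.606 rad/s and ζ = 2/(2·√13) ≈ 0.2774.
%OS = 100·exp(−πζ/√(1−ζ²)) = 100·exp(−π·0.2774/√(1−0.2774²)) ≈ 40.4%.

%OS ≈ 40.4%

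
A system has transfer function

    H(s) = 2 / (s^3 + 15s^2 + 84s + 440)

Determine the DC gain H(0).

H(0) = 1/220 ≈ 0.004545

Set s = 0: H(0) = (2) / (440) = 1/220.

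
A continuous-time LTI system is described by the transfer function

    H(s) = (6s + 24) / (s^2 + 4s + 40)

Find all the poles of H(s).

s = -2 ± 6j

The poles are the roots of the denominator s^2 + 4s + 40 = 0.
Using the quadratic formula: s = (-4 ± √(-144))/2 = -2 ± 6j.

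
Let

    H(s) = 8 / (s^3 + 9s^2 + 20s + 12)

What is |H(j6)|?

Substitute s = j6: numerator = 8, denominator = -312 - j96.
|H(j6)| = |8| / |-312 - j96| = 8 / 326.44 ≈ 0.02451.

|H(j6)| ≈ 0.02451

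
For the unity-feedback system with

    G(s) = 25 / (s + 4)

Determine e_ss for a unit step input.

e_ss = 0.1379

G(s) has no poles at the origin.
This is a Type 0 system. Kp = lim_{s→0} G(s) = 25/4.
e_ss = 1/(1 + Kp) = 1/(1 + 25/4) = 4/29 ≈ 0.1379.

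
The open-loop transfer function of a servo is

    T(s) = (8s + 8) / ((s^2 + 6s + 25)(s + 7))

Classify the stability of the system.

The poles can be read from the denominator factors: s = -3 ± 4j, -7.
Since all poles lie strictly in the left half-plane, the system is stable.

stable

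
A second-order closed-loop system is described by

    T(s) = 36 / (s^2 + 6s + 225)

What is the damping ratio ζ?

Compare the denominator to the standard form s^2 + 2ζωₙs + ωₙ².
ωₙ² = 225, so ωₙ = 15 rad/s.
2ζωₙ = 6, so ζ = 6/(2·15) = 0.2.
With ζ = 0.2 the response is underdamped.

ζ = 0.2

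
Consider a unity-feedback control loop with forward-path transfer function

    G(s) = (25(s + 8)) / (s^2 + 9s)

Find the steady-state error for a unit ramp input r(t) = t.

e_ss = 0.04500

G(s) has one pole at the origin.
This is a Type 1 system. Kv = lim_{s→0} s·G(s) = 200/9.
e_ss = 1/Kv = 1/(200/9) = 9/200 ≈ 0.04500.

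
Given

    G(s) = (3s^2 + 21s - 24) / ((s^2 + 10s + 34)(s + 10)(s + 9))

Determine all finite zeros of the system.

Set the numerator to zero: 3s^2 + 21s - 24 = 0, i.e. 3·(s^2 + 7s - 8) = 0.
Factoring: (s + 8)(s - 1) = 0.

s = -8, 1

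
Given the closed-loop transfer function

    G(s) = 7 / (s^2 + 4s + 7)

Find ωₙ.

Compare the denominator to the standard form s^2 + 2ζωₙs + ωₙ².
ωₙ² = 7, so ωₙ = √7 ≈ 2.646 rad/s.

ωₙ ≈ 2.646 rad/s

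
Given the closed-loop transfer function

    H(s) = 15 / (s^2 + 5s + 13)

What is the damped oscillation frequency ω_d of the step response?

ω_d ≈ 2.598 rad/s

Comparing s^2 + 5s + 13 to s^2 + 2ζωₙs + ωₙ²: ωₙ = √13 ≈ 3.606 rad/s and ζ = 5/(2·√13) ≈ 0.6934.
ζωₙ = 5/2 = 2.5, so ω_d = ωₙ√(1−ζ²) = √(ωₙ² − (ζωₙ)²) = √(13 − 2.5²) = √6.75 ≈ 2.598 rad/s.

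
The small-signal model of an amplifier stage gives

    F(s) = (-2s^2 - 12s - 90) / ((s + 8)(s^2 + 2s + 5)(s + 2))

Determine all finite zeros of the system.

Set the numerator to zero: -2s^2 - 12s - 90 = 0, i.e. -2·(s^2 + 6s + 45) = 0.
Factoring: (s^2 + 6s + 45) = 0.

s = -3 ± 6j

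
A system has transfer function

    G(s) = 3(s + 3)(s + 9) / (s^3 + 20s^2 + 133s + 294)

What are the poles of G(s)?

s = -6, -7, -7

The poles are the roots of the denominator s^3 + 20s^2 + 133s + 294 = 0.
Trying s = -6: the polynomial evaluates to 0, so (s + 6) is a factor.
Dividing out leaves s^2 + 14s + 49 = 0.
Factoring the quadratic: (s + 7)^2 = 0.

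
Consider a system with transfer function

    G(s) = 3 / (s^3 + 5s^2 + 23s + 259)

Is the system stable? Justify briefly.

The denominator s^3 + 5s^2 + 23s + 259 factors as (s^2 - 2s + 37)(s + 7), giving poles at s = 1 + 6j, 1 - 6j, -7.
Since the pole(s) at s = 1 + 6j, 1 - 6j lie in the right half-plane, the system is unstable.

unstable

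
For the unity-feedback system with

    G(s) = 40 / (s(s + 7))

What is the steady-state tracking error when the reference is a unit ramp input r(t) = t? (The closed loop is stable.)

G(s) has one pole at the origin.
This is a Type 1 system. Kv = lim_{s→0} s·G(s) = 40/7.
e_ss = 1/Kv = 1/(40/7) = 7/40 ≈ 0.1750.

e_ss = 0.1750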